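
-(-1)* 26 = 26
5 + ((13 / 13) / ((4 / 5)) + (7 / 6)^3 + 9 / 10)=9437 / 1080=8.74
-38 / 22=-19 / 11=-1.73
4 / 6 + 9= 9.67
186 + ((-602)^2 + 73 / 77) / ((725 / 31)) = 875444061 / 55825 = 15681.94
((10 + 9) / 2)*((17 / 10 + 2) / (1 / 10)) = 703 / 2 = 351.50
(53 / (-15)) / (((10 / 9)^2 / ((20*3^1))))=-171.72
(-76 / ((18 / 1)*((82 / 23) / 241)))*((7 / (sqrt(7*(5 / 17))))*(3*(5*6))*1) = -210634*sqrt(595) / 41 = -125315.01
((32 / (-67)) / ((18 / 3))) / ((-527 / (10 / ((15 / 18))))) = 64 / 35309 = 0.00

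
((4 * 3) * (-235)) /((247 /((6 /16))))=-2115 /494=-4.28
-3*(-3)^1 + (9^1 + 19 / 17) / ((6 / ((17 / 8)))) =151 / 12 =12.58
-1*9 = -9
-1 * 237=-237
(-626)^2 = 391876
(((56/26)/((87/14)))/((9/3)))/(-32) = -49/13572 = -0.00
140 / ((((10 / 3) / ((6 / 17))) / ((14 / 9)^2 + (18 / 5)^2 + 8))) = 1325632 / 3825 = 346.57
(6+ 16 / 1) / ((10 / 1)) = 11 / 5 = 2.20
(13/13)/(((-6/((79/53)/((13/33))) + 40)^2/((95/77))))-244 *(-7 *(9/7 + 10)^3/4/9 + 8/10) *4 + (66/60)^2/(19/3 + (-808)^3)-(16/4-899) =1326517330702341921681763898/4860698061358081433925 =272906.75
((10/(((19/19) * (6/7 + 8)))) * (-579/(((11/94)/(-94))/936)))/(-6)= -81916716.25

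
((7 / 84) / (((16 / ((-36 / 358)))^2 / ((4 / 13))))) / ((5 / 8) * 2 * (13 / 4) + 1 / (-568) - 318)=-1917 / 594200985820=-0.00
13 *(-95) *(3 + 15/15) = -4940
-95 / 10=-19 / 2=-9.50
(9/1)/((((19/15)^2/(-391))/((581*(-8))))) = 3680170200/361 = 10194377.29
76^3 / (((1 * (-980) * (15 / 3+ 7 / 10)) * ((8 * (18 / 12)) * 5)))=-2888 / 2205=-1.31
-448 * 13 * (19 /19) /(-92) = 1456 /23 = 63.30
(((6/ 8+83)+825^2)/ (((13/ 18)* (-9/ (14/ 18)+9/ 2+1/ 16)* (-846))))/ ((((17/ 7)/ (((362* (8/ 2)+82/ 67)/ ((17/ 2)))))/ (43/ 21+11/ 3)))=118443061107840/ 1857434501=63767.02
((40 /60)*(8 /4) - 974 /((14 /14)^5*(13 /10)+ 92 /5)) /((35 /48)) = -454912 /6895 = -65.98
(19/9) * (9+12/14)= 437/21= 20.81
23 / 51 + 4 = 227 / 51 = 4.45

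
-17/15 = -1.13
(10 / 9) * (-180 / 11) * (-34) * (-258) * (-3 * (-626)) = -3294763200 / 11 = -299523927.27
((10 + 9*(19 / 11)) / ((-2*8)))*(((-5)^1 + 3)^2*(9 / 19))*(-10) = 12645 / 418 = 30.25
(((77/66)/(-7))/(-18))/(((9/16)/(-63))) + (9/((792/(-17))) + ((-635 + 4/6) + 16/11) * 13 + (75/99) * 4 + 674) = -17942659/2376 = -7551.62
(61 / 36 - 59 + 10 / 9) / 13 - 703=-331027 / 468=-707.32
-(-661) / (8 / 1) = 661 / 8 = 82.62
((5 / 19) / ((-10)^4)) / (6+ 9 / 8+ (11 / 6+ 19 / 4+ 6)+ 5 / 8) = 3 / 2318000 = 0.00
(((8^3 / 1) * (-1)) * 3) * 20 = -30720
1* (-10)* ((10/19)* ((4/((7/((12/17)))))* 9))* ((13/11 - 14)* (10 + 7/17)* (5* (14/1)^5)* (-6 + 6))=0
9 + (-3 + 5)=11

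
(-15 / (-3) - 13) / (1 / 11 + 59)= -44 / 325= -0.14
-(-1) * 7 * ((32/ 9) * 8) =1792/ 9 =199.11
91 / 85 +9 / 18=267 / 170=1.57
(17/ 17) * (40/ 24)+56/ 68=127/ 51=2.49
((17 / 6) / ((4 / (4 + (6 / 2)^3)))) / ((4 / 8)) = 43.92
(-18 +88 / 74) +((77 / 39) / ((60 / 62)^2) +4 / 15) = -18747991 / 1298700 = -14.44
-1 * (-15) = 15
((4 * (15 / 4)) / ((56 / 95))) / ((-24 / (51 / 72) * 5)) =-1615 / 10752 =-0.15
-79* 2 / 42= -79 / 21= -3.76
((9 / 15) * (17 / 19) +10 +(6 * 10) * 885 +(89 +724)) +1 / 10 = 10245491 / 190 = 53923.64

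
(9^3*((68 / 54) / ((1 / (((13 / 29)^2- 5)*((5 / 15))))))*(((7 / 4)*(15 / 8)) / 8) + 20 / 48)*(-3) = 48595115 / 26912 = 1805.70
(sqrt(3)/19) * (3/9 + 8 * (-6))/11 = -13 * sqrt(3)/57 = -0.40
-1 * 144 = -144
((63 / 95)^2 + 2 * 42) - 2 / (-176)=67071097 / 794200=84.45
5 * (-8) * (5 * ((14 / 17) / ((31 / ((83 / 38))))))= -11.60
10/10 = 1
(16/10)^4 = 4096/625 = 6.55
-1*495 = -495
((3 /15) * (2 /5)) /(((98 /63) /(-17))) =-153 /175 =-0.87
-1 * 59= -59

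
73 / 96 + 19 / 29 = 3941 / 2784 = 1.42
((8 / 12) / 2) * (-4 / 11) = -4 / 33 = -0.12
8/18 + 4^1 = 40/9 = 4.44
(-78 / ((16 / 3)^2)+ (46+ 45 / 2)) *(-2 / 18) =-8417 / 1152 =-7.31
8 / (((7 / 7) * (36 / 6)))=4 / 3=1.33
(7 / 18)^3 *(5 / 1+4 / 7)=637 / 1944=0.33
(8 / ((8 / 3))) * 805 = 2415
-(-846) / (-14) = -423 / 7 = -60.43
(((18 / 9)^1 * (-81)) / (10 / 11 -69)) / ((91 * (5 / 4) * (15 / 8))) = 19008 / 1703975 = 0.01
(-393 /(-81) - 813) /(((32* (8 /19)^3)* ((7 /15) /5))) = -935396125 /258048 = -3624.89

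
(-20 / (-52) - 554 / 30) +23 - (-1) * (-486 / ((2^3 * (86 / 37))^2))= 162098383 / 46151040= 3.51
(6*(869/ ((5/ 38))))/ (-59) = -198132/ 295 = -671.63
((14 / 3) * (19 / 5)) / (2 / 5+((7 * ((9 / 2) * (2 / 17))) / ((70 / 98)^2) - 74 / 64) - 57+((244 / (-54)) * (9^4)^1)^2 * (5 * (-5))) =-723520 / 896463024380103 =-0.00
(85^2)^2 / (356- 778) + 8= -52197249 / 422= -123690.16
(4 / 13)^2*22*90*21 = 665280 / 169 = 3936.57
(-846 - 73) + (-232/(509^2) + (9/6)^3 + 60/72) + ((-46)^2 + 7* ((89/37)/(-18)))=828417874639/690191784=1200.27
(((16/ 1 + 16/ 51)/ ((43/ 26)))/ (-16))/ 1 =-0.62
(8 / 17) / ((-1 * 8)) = -1 / 17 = -0.06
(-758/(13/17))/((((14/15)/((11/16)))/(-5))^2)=-13445.80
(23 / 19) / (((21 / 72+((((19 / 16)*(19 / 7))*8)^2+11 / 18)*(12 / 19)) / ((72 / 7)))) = 92736 / 3132751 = 0.03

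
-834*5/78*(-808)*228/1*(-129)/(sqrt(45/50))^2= -18351780800/13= -1411675446.15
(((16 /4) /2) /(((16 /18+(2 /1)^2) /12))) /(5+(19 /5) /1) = 135 /242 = 0.56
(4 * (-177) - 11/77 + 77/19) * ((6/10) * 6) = -1685592/665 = -2534.72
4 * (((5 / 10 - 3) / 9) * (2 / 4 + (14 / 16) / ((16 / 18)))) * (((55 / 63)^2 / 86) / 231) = -130625 / 2064388032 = -0.00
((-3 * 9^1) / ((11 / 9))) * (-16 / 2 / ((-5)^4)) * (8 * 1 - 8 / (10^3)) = 1942056 / 859375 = 2.26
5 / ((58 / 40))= 100 / 29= 3.45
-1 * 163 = -163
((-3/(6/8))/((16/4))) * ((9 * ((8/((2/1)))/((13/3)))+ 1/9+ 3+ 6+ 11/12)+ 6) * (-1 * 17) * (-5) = -968065/468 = -2068.51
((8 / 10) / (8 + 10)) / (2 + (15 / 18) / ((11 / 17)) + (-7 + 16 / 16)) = -44 / 2685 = -0.02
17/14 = 1.21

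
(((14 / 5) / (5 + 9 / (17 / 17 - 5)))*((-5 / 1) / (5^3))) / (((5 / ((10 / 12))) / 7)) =-196 / 4125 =-0.05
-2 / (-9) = 2 / 9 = 0.22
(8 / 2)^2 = 16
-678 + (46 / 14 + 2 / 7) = -4721 / 7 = -674.43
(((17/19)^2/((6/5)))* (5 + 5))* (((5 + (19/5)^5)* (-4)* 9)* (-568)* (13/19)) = 63807350575488/857375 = 74421753.11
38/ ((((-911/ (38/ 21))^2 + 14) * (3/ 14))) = 109744/ 156863733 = 0.00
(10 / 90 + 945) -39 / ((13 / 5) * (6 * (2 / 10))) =16787 / 18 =932.61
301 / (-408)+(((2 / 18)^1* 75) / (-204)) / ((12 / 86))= -473 / 459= -1.03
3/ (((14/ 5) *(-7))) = -15/ 98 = -0.15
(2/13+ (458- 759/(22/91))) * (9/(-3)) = 209145/26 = 8044.04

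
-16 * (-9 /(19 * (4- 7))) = -48 /19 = -2.53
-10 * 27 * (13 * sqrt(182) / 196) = -1755 * sqrt(182) / 98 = -241.59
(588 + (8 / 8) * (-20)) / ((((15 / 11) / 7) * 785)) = 43736 / 11775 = 3.71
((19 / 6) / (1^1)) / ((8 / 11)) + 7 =545 / 48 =11.35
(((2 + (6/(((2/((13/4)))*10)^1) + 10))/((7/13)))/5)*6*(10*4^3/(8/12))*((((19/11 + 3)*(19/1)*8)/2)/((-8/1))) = -479954592/385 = -1246635.30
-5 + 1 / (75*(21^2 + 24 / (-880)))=-3638003 / 727605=-5.00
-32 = -32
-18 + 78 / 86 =-735 / 43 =-17.09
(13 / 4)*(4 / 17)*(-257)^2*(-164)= -140816468 / 17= -8283321.65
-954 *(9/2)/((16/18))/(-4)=38637/32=1207.41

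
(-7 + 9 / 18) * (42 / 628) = -273 / 628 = -0.43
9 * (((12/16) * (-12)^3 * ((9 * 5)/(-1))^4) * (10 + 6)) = -765275040000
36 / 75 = 12 / 25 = 0.48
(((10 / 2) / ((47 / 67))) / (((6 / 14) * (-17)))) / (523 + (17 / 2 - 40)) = -0.00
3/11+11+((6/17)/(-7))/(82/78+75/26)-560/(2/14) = -1570778016/401863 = -3908.74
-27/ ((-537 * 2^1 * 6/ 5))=15/ 716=0.02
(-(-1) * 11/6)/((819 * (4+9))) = 11/63882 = 0.00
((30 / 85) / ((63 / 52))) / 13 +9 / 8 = 1.15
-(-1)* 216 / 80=27 / 10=2.70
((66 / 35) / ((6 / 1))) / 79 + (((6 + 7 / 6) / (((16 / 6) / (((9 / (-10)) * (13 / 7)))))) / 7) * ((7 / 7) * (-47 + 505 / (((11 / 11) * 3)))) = -77.86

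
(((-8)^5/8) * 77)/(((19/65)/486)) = -9963233280/19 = -524380698.95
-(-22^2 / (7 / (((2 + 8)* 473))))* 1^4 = 2289320 / 7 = 327045.71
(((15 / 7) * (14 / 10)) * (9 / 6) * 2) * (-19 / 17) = -10.06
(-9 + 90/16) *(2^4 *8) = -432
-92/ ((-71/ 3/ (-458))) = -126408/ 71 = -1780.39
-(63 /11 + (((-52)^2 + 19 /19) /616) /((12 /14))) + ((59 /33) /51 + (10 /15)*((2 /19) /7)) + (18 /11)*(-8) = -85582447 /3581424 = -23.90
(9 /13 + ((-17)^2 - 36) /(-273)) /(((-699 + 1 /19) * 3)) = 38 /339885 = 0.00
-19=-19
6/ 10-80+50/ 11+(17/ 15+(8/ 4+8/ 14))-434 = -583448/ 1155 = -505.15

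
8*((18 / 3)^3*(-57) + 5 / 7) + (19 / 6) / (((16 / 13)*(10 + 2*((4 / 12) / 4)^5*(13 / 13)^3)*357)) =-14581994804680 / 148055159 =-98490.28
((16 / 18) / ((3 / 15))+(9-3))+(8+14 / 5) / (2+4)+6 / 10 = 578 / 45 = 12.84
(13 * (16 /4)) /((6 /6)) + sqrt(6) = sqrt(6) + 52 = 54.45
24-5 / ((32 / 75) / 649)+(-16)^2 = -234415 / 32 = -7325.47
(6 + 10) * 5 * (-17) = -1360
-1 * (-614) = 614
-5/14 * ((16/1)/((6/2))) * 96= -1280/7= -182.86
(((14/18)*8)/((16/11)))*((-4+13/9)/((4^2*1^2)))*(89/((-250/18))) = 157619/36000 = 4.38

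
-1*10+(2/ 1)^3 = -2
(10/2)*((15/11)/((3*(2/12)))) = 150/11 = 13.64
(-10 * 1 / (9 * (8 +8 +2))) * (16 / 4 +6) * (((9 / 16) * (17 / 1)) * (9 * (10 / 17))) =-125 / 4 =-31.25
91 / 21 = 13 / 3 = 4.33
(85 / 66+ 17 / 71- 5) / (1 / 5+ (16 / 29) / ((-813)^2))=-17.36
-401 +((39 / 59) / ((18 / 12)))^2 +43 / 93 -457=-277550363 / 323733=-857.34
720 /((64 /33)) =1485 /4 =371.25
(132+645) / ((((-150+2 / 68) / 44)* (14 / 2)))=-166056 / 5099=-32.57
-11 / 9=-1.22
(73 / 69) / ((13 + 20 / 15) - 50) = -0.03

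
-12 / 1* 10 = -120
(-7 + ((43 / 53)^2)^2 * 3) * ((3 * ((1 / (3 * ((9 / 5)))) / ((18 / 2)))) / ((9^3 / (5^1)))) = -1124424100 / 465925012569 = -0.00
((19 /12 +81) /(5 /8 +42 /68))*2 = 67388 /507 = 132.92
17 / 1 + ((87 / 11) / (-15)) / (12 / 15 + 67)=63364 / 3729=16.99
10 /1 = 10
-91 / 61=-1.49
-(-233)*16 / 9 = 3728 / 9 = 414.22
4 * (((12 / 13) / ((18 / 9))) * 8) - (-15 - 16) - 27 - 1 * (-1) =257 / 13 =19.77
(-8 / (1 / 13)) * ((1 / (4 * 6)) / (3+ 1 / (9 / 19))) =-39 / 46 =-0.85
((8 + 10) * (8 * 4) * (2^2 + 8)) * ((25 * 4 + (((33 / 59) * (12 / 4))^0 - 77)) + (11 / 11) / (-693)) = 12772608 / 77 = 165878.03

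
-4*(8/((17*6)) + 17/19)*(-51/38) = 1886/361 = 5.22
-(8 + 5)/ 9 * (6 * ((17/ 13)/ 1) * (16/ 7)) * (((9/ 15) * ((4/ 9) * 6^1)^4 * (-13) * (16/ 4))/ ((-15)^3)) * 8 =-926941184/ 9568125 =-96.88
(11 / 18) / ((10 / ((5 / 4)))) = 11 / 144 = 0.08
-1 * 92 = -92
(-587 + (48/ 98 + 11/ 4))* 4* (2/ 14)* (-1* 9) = 1029753/ 343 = 3002.20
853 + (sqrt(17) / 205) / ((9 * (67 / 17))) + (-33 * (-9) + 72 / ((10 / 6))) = 17 * sqrt(17) / 123615 + 5966 / 5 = 1193.20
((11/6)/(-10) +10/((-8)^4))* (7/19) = -38899/583680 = -0.07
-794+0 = -794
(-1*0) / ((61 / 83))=0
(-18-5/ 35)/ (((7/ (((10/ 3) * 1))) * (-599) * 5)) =254/ 88053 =0.00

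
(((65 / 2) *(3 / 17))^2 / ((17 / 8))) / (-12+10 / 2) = -76050 / 34391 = -2.21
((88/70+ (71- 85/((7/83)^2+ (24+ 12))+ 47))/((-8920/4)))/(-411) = 1014878447/7957180563150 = 0.00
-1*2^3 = -8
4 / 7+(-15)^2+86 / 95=150607 / 665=226.48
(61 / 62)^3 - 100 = -23605819 / 238328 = -99.05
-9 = -9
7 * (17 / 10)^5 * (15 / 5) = 29816997 / 100000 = 298.17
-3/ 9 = -1/ 3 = -0.33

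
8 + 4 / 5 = 44 / 5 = 8.80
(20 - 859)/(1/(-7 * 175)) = 1027775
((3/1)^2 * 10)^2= 8100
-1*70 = -70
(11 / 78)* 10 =55 / 39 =1.41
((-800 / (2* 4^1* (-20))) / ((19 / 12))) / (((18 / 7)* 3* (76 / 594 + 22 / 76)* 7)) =660 / 4711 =0.14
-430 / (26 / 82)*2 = -35260 / 13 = -2712.31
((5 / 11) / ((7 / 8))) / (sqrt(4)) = 0.26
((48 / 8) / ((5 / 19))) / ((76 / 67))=201 / 10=20.10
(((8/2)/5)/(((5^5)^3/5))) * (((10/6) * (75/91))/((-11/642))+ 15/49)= -447684/42767333984375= -0.00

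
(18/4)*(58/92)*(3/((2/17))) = 72.34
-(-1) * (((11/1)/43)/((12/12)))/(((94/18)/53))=2.60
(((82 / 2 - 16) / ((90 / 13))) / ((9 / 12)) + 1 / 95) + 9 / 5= 16994 / 2565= 6.63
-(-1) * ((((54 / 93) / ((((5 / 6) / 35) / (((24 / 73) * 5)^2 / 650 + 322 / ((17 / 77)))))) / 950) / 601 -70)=-728918779562498 / 10422400780025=-69.94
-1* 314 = -314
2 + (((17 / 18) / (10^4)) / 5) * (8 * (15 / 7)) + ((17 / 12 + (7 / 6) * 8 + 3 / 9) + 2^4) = 127241 / 4375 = 29.08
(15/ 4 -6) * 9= -81/ 4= -20.25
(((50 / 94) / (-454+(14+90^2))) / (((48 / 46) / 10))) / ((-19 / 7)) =-4025 / 16416912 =-0.00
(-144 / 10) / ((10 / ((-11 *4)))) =1584 / 25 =63.36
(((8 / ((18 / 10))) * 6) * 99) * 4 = 10560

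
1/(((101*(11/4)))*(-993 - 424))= -4/1574287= -0.00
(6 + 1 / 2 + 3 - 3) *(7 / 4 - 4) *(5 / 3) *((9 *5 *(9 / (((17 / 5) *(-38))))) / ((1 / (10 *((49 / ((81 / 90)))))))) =53746875 / 1292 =41599.75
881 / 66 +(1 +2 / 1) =1079 / 66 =16.35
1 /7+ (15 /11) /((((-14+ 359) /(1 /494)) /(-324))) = 61357 /437437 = 0.14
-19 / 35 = -0.54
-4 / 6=-2 / 3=-0.67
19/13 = 1.46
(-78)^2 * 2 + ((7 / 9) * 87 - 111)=36374 / 3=12124.67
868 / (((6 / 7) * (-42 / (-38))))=8246 / 9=916.22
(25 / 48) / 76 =25 / 3648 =0.01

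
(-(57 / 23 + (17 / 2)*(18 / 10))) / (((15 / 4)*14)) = -1363 / 4025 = -0.34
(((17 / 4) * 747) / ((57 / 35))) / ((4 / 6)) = 444465 / 152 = 2924.11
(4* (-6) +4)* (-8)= 160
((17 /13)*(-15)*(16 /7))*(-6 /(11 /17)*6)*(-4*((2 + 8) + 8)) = -179781120 /1001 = -179601.52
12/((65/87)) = 1044/65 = 16.06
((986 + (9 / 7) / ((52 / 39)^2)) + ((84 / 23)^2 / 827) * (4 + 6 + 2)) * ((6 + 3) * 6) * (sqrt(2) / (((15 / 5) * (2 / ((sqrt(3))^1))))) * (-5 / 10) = -10878.49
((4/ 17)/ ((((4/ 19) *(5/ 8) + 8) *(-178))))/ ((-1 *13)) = 76/ 6077721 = 0.00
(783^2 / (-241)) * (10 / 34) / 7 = -3065445 / 28679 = -106.89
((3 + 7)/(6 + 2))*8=10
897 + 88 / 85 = 76333 / 85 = 898.04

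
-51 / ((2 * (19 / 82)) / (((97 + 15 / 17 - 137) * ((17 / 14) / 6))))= 3485 / 4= 871.25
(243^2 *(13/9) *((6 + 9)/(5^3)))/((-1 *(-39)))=6561/25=262.44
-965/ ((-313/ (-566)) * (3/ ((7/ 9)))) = -452.41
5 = 5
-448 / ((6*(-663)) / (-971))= -217504 / 1989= -109.35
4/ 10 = 2/ 5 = 0.40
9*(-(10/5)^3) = -72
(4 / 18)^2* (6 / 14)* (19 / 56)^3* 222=253783 / 1382976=0.18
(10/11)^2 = 100/121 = 0.83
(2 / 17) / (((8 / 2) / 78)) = 39 / 17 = 2.29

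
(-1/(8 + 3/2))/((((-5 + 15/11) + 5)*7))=-22/1995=-0.01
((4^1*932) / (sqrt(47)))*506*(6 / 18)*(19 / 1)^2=33110324.62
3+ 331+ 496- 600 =230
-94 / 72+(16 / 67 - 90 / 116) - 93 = -6634051 / 69948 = -94.84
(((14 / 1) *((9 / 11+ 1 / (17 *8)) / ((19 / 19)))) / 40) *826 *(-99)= -6426693 / 272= -23627.55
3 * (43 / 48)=43 / 16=2.69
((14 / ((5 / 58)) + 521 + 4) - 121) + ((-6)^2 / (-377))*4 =1066944 / 1885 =566.02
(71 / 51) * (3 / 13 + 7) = 6674 / 663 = 10.07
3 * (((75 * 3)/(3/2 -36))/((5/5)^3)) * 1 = -450/23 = -19.57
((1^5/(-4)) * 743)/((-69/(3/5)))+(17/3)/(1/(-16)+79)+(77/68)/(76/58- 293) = 19175351063/11392727310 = 1.68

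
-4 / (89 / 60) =-240 / 89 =-2.70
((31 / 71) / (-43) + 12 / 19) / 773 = 36047 / 44839411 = 0.00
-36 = -36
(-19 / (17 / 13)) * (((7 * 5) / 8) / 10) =-1729 / 272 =-6.36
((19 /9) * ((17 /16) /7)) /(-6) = -0.05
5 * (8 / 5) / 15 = 8 / 15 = 0.53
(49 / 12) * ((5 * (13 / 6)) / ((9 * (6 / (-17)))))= -54145 / 3888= -13.93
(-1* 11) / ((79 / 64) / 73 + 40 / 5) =-4672 / 3405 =-1.37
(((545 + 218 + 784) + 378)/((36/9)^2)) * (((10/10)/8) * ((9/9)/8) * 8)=1925/128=15.04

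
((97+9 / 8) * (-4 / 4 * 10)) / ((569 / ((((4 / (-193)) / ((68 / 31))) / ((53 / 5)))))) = 608375 / 395780468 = 0.00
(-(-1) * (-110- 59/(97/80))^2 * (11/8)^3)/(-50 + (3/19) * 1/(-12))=-499146063075/381478496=-1308.45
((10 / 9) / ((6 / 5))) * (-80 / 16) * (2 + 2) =-500 / 27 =-18.52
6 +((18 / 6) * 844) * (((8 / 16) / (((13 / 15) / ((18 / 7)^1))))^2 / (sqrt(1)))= 46195386 / 8281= 5578.48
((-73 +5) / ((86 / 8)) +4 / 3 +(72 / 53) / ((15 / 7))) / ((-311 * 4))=37247 / 10631535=0.00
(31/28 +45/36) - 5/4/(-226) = 14951/6328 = 2.36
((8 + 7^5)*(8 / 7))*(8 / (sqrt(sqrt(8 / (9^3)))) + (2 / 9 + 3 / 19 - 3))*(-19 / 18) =-1703920*2^(1 / 4)*sqrt(3) / 7 + 1434880 / 27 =-448238.93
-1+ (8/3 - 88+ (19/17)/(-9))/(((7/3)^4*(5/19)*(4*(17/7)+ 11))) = -258532/169099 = -1.53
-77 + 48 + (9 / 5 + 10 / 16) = -1063 / 40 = -26.58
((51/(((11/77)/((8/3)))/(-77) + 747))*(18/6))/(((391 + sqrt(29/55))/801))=1894047627780/4514008843331 -88074756*sqrt(1595)/4514008843331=0.42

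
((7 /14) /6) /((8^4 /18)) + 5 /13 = 40999 /106496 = 0.38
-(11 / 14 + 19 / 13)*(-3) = 1227 / 182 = 6.74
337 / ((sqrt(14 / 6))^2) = 1011 / 7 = 144.43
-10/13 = -0.77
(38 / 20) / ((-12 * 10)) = -19 / 1200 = -0.02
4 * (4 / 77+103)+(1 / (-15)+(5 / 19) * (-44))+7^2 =9865642 / 21945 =449.56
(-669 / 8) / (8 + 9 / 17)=-11373 / 1160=-9.80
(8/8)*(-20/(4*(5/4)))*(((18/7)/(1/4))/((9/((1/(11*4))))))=-8/77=-0.10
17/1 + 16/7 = 135/7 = 19.29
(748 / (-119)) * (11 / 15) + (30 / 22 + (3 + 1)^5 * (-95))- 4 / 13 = -1460712557 / 15015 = -97283.55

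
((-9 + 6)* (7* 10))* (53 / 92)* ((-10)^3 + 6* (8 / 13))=36038940 / 299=120531.57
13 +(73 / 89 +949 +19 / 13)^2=1211410403126 / 1338649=904949.99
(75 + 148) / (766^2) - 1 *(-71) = 41659899 / 586756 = 71.00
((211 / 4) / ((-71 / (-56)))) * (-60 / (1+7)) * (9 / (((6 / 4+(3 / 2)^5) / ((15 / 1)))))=-4632.38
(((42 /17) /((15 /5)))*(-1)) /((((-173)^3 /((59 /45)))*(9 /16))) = 13216 /35648581545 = 0.00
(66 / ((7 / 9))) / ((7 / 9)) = 5346 / 49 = 109.10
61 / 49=1.24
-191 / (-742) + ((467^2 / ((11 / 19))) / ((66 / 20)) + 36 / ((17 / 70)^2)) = 8933180778217 / 77840994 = 114761.91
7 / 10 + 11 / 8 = 83 / 40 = 2.08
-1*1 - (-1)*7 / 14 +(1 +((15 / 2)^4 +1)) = 3165.56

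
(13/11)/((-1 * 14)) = -13/154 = -0.08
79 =79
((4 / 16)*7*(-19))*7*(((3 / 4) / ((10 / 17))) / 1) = -47481 / 160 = -296.76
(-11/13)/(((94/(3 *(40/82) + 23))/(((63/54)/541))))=-77231/162631092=-0.00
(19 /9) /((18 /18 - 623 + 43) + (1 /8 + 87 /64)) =-0.00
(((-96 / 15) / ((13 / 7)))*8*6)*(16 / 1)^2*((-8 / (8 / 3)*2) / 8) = 2064384 / 65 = 31759.75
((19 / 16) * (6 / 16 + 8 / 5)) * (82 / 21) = 61541 / 6720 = 9.16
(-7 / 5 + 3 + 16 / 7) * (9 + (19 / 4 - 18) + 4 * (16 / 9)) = 3502 / 315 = 11.12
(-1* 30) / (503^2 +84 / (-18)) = -90 / 759013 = -0.00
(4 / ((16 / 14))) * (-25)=-175 / 2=-87.50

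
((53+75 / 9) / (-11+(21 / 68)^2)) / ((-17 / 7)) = 350336 / 151269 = 2.32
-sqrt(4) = -2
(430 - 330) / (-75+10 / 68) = -680 / 509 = -1.34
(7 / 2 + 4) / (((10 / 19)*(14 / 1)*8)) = 57 / 448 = 0.13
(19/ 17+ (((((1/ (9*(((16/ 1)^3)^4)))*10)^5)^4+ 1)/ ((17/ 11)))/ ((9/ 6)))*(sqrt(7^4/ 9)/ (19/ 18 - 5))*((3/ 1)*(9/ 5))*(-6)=218695218879252078034122283436821637618859367072057709529201995655079683797960131853738601957494893613869858387438806511367321487068065062099395446457386567279339274731697150659028765593199996473769534453143419280136816659742970736880577920730087936608631951557827541647564154950340157926912812465702631723/ 1052321349586101057671581322130385952388779082413920125441103715008408434130882532456691624977660478645981511275831680728256157032233809372135515051275811537461858296581570704787449729354205518973946136692851031694704919248821426496067854792048247890640672352864039034991954797724535125935341145339985920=207.82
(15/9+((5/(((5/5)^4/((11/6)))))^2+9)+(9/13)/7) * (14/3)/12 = 310543/8424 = 36.86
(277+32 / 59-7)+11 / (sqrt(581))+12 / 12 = 11*sqrt(581) / 581+16021 / 59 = 272.00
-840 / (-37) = 840 / 37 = 22.70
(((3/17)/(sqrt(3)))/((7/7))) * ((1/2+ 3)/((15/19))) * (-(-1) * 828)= 18354 * sqrt(3)/85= 374.00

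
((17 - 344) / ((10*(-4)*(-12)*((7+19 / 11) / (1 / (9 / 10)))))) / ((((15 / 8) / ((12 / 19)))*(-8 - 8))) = 1199 / 656640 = 0.00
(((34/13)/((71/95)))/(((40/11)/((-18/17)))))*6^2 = -33858/923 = -36.68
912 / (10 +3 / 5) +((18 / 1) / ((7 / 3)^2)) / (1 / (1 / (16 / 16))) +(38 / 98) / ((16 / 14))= 1863257 / 20776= 89.68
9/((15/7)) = 21/5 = 4.20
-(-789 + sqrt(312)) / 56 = 789 / 56- sqrt(78) / 28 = 13.77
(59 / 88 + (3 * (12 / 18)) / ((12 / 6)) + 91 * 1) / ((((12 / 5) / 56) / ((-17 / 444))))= -4852225 / 58608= -82.79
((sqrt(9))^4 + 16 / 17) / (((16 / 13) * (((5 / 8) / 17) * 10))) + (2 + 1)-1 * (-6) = 19009 / 100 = 190.09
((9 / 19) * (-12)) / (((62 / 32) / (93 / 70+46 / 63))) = -124512 / 20615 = -6.04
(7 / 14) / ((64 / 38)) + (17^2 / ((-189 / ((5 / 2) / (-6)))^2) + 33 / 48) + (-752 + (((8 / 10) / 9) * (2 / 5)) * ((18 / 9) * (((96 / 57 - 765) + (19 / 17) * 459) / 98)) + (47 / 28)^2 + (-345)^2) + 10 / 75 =1155950141702317 / 9773265600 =118276.76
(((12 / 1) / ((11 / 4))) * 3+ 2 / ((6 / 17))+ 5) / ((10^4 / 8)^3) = 98 / 8056640625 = 0.00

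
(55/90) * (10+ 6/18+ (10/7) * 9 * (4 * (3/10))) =5951/378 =15.74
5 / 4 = 1.25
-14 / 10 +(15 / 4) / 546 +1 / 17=-82567 / 61880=-1.33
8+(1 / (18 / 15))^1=53 / 6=8.83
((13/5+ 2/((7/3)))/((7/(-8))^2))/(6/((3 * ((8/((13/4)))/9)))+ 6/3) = 123904/255535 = 0.48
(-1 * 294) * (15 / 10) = -441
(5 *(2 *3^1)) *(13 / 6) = 65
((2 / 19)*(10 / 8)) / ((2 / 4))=5 / 19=0.26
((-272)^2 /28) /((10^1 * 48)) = 578 /105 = 5.50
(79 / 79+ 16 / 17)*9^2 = 2673 / 17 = 157.24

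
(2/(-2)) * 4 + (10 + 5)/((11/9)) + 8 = 179/11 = 16.27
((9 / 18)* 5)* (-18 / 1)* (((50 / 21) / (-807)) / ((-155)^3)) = -2 / 56096453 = -0.00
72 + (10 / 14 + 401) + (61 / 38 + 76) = 146651 / 266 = 551.32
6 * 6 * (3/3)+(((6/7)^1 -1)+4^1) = 39.86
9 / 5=1.80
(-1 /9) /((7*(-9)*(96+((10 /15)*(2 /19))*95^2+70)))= 1 /453222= 0.00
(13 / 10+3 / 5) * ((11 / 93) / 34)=209 / 31620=0.01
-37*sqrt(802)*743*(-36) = 989676*sqrt(802) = 28027232.92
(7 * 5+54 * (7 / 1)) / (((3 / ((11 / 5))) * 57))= 4543 / 855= 5.31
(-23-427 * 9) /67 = -3866 /67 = -57.70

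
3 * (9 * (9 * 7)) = 1701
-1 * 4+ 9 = 5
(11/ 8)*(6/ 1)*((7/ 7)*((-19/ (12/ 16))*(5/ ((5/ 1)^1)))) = -209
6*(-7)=-42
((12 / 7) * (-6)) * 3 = -30.86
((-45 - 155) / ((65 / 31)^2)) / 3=-7688 / 507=-15.16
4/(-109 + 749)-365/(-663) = 59063/106080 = 0.56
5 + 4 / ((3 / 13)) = 67 / 3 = 22.33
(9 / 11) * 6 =54 / 11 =4.91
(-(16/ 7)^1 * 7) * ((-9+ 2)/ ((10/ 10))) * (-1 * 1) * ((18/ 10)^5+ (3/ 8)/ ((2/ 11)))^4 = -8440969311317799500600727/ 390625000000000000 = -21608881.44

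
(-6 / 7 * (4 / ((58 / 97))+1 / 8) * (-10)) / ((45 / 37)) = 19499 / 406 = 48.03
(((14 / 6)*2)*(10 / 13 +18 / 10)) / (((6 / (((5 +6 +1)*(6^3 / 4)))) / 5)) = 84168 / 13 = 6474.46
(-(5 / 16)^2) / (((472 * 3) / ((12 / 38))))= -25 / 1147904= -0.00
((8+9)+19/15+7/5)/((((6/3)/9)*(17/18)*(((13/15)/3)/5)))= 358425/221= 1621.83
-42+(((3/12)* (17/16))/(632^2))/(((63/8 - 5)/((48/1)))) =-192921741/4593376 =-42.00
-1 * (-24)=24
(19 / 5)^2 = 361 / 25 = 14.44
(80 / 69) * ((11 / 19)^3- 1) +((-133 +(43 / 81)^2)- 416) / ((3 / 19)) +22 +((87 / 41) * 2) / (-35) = -15391757763473824 / 4455863029485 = -3454.27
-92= -92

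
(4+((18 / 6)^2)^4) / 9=6565 / 9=729.44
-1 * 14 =-14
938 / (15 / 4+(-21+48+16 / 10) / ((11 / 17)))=2680 / 137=19.56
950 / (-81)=-950 / 81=-11.73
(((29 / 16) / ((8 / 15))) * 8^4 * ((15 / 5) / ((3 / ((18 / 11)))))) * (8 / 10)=200448 / 11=18222.55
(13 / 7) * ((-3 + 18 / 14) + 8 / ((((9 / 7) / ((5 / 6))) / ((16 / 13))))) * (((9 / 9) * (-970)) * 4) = -33632.53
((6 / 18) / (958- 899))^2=0.00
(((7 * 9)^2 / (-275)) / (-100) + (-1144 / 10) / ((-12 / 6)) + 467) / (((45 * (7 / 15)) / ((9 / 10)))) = 22.47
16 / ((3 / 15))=80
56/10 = 28/5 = 5.60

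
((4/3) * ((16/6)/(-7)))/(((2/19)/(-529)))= 160816/63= 2552.63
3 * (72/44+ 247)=8205/11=745.91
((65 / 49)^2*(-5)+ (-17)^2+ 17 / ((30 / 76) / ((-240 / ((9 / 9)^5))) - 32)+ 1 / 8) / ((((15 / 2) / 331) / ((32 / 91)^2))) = 8860668587019008 / 5802859863255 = 1526.95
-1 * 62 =-62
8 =8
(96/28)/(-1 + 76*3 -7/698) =5584/369691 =0.02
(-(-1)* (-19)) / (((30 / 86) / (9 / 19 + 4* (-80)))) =261053 / 15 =17403.53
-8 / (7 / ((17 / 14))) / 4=-17 / 49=-0.35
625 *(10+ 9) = 11875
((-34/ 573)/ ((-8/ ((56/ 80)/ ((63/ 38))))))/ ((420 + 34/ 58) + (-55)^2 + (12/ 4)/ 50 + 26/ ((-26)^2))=608855/ 669906222984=0.00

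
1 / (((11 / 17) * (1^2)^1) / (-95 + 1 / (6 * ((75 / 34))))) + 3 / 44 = -1451669 / 9900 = -146.63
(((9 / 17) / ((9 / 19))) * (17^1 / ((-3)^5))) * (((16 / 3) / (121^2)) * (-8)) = 0.00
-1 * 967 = -967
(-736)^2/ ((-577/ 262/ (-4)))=983877.66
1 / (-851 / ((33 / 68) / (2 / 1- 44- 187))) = 33 / 13251772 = 0.00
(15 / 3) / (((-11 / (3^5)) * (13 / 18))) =-152.94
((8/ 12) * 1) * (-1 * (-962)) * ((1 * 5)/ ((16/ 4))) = 2405/ 3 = 801.67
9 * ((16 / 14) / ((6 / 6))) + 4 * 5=212 / 7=30.29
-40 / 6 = -20 / 3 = -6.67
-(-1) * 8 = 8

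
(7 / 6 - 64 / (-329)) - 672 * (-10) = 13267967 / 1974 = 6721.36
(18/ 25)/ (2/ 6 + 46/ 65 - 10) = -702/ 8735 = -0.08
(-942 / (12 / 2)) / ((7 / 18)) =-2826 / 7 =-403.71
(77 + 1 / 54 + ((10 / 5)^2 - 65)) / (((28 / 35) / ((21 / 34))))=30275 / 2448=12.37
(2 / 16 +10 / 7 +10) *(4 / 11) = 647 / 154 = 4.20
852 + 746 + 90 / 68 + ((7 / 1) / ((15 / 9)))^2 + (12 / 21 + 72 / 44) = 105974763 / 65450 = 1619.17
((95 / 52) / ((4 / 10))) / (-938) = -475 / 97552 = -0.00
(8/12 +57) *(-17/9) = -2941/27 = -108.93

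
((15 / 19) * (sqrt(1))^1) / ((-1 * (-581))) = 15 / 11039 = 0.00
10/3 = 3.33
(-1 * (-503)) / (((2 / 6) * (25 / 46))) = 69414 / 25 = 2776.56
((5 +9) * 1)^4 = 38416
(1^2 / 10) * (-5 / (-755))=1 / 1510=0.00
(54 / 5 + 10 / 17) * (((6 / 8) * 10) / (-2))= -42.71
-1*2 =-2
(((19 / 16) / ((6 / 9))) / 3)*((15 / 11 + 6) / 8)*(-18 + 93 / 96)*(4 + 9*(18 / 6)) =-26001405 / 90112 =-288.55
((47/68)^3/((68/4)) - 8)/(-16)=42658929/85525504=0.50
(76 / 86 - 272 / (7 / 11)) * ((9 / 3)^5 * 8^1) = -249590160 / 301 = -829203.19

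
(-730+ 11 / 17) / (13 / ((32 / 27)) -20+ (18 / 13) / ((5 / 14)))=141.50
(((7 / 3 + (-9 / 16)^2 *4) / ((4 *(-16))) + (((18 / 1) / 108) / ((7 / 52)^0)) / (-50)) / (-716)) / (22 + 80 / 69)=0.00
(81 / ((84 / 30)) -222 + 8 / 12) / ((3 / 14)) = -8081 / 9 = -897.89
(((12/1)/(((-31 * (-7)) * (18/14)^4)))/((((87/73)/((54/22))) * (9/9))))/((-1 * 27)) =-100156/64881729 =-0.00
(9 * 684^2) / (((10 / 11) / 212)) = 4909680864 / 5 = 981936172.80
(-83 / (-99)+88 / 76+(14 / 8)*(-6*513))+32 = -5352.50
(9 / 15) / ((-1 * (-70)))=3 / 350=0.01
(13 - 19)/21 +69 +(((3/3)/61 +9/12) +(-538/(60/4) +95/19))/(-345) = 608129869/8838900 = 68.80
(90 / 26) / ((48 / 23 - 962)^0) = 45 / 13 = 3.46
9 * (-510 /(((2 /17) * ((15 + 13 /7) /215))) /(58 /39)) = -2289985425 /6844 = -334597.52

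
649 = 649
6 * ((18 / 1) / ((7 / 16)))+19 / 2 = 3589 / 14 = 256.36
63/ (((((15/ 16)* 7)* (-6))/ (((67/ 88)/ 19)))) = -67/ 1045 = -0.06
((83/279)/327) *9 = 83/10137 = 0.01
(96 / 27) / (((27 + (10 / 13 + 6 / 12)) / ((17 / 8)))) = 1768 / 6615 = 0.27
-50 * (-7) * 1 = 350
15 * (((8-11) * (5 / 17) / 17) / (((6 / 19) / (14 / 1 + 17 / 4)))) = -104025 / 2312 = -44.99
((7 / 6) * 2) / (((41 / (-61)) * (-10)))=427 / 1230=0.35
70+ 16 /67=4706 /67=70.24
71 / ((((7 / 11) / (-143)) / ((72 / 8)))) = -1005147 / 7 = -143592.43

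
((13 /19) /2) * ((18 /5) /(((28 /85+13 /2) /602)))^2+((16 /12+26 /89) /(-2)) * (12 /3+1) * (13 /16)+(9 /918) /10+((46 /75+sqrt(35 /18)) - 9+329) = sqrt(70) /6+3598057100411 /103489200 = 34768.86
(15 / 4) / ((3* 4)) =5 / 16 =0.31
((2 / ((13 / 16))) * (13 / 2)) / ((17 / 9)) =144 / 17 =8.47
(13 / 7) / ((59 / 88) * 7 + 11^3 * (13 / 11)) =1144 / 971859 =0.00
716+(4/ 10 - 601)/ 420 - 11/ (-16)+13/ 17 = 4868951/ 6800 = 716.02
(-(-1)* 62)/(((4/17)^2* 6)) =186.65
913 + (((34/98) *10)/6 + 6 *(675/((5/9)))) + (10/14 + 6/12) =2412209/294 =8204.79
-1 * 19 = -19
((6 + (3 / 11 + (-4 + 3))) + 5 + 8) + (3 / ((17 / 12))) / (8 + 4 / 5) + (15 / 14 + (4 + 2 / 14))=62119 / 2618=23.73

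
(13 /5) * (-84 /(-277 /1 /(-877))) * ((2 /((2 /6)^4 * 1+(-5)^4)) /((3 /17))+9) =-12859780752 /2062265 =-6235.76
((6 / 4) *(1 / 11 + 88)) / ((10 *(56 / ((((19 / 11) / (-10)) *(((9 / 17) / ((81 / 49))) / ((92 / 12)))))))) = -7581 / 4452800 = -0.00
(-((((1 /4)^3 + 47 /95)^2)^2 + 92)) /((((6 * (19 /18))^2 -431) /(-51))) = -57747737915598050379 /4807398816481280000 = -12.01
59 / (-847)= -59 / 847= -0.07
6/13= 0.46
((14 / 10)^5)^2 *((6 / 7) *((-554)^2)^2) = 22807236679460513952 / 9765625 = 2335461035976.76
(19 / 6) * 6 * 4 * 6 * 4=1824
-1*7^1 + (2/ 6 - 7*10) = -230/ 3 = -76.67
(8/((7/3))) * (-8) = -192/7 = -27.43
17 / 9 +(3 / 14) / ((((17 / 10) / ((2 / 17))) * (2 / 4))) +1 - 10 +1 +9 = 53138 / 18207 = 2.92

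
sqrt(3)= 1.73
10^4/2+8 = 5008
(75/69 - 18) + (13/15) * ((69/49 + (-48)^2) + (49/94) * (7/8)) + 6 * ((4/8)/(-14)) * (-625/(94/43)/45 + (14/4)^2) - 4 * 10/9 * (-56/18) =684441553601/343239120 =1994.07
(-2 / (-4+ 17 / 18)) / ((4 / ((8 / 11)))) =72 / 605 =0.12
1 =1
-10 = -10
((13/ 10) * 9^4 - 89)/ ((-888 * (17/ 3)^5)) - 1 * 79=-332026197523/ 4202776720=-79.00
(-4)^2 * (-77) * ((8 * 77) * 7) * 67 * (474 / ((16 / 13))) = -137077436496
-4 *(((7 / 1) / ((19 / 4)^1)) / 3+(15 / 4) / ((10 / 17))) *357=-372589 / 38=-9804.97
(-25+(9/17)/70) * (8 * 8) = -1599.52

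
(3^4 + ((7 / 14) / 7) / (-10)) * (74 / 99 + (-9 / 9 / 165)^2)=230759989 / 3811500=60.54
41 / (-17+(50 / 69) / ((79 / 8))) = -223491 / 92267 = -2.42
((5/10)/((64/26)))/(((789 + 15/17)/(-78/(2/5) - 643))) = -92599/429696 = -0.22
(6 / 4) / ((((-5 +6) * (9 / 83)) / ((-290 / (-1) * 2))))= 24070 / 3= 8023.33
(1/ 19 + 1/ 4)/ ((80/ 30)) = 69/ 608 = 0.11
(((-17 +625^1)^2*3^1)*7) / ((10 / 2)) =7762944 / 5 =1552588.80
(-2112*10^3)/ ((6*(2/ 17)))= -2992000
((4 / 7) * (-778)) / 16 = -389 / 14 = -27.79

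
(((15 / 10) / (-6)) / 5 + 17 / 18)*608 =24472 / 45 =543.82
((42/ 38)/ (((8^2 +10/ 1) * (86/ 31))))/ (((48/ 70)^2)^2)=325635625/ 13372342272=0.02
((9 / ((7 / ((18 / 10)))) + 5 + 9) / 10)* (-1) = -571 / 350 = -1.63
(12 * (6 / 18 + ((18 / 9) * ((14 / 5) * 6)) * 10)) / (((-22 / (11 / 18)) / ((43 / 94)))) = -43387 / 846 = -51.28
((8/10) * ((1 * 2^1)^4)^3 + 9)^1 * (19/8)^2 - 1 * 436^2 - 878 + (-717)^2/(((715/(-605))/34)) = -62243522063/4160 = -14962385.11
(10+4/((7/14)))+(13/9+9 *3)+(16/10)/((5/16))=11602/225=51.56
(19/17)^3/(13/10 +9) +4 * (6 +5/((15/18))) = 24358462/506039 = 48.14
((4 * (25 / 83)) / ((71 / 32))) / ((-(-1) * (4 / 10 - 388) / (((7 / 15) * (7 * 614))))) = -48137600 / 17130951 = -2.81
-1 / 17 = -0.06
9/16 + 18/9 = 41/16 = 2.56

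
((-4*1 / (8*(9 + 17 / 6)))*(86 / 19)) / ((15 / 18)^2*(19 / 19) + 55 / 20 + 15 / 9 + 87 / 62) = -143964 / 4903615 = -0.03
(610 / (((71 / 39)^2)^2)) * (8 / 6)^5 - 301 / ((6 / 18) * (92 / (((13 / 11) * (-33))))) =4326081069011 / 7013623956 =616.81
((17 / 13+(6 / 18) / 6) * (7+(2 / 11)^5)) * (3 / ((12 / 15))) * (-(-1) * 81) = 4413727935 / 1522664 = 2898.69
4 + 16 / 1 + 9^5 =59069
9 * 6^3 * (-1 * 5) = -9720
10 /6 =5 /3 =1.67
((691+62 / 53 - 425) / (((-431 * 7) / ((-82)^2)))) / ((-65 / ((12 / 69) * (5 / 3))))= 126949120 / 47810399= 2.66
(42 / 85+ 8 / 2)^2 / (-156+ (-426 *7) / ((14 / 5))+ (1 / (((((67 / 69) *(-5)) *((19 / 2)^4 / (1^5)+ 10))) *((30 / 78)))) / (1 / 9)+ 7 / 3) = -73598119197 / 4440818101978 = -0.02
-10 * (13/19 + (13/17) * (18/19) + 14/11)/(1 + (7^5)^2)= -9527/100363456325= -0.00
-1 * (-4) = 4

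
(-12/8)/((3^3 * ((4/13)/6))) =-13/12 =-1.08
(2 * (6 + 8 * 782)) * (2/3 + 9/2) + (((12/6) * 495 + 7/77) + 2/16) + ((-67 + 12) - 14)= 65628.55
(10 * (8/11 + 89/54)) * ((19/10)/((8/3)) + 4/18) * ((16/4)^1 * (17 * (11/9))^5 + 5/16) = 13897289142697462279/40406522112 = 343936780.90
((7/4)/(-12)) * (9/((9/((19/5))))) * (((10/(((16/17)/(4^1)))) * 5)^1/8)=-14.72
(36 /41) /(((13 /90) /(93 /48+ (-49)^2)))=15571035 /1066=14606.97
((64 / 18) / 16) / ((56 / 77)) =11 / 36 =0.31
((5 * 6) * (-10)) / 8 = -75 / 2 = -37.50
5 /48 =0.10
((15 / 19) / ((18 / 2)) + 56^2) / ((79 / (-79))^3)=-178757 / 57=-3136.09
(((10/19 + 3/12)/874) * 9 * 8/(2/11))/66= 177/33212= 0.01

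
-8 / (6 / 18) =-24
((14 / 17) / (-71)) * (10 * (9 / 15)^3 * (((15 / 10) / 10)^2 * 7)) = -11907 / 3017500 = -0.00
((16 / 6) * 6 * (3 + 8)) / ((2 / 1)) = 88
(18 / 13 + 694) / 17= 9040 / 221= 40.90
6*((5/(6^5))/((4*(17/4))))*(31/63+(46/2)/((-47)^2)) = 43705/383265918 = 0.00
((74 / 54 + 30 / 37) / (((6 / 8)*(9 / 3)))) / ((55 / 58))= 505528 / 494505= 1.02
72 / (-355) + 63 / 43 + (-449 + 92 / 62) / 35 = -38172896 / 3312505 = -11.52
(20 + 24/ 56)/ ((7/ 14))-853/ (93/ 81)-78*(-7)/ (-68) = -5239175/ 7378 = -710.11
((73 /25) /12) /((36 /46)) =1679 /5400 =0.31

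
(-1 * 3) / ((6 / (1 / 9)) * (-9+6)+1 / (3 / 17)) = 9 / 469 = 0.02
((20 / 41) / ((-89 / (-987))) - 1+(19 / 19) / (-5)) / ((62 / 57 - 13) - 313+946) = 2188971 / 322954745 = 0.01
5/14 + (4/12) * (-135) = -625/14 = -44.64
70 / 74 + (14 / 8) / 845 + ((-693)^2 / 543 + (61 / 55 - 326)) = 139559794281 / 248994460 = 560.49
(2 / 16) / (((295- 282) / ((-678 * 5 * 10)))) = -8475 / 26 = -325.96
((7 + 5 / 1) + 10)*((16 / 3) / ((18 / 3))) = 176 / 9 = 19.56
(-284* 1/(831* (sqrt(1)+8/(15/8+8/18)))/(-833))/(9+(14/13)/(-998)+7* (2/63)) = 461498154/46148199307777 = 0.00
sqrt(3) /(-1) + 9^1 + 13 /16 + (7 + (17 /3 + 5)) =1319 /48 -sqrt(3) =25.75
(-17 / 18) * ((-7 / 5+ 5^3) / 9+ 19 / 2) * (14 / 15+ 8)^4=-955082530916 / 6834375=-139746.87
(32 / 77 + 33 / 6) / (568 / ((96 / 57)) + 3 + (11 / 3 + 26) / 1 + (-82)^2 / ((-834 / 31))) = 0.05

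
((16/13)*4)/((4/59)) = 944/13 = 72.62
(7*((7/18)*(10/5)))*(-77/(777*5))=-539/4995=-0.11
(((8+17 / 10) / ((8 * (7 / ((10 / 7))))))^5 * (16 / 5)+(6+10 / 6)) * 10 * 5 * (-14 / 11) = -488.07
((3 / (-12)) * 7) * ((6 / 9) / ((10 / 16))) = -1.87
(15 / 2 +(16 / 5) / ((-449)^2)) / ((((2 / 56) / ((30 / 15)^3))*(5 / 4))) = 6773807936 / 5040025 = 1344.00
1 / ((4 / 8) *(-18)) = -0.11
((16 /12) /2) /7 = 2 /21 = 0.10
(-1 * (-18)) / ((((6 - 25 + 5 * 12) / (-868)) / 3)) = -46872 / 41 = -1143.22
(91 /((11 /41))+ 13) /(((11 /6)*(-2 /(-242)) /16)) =371904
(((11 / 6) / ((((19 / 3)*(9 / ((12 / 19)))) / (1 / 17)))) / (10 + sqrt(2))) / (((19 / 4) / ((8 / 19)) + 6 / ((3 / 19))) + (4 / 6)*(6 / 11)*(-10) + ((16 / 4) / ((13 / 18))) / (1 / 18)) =503360 / 599979269757-50336*sqrt(2) / 599979269757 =0.00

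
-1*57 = -57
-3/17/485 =-3/8245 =-0.00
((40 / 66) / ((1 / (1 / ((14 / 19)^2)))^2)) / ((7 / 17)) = 11077285 / 2218524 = 4.99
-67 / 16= -4.19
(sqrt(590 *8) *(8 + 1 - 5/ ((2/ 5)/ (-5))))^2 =24129820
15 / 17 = 0.88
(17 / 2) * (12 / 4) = 51 / 2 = 25.50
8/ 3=2.67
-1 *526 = -526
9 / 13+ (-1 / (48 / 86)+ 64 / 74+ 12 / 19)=87095 / 219336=0.40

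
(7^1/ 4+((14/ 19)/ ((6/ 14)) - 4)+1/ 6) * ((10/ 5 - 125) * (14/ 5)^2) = 166747/ 475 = 351.05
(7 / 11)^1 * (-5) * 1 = -35 / 11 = -3.18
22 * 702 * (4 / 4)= 15444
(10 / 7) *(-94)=-940 / 7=-134.29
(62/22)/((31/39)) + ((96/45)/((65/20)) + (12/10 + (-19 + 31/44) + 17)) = 3203/780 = 4.11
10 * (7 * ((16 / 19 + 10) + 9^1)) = 26390 / 19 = 1388.95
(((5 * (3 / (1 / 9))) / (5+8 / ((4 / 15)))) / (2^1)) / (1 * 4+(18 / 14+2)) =9 / 34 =0.26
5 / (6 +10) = 5 / 16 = 0.31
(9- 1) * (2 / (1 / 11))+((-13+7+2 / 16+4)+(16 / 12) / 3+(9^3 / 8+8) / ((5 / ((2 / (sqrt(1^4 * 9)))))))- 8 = 64723 / 360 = 179.79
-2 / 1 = -2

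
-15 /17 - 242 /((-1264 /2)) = -2683 /5372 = -0.50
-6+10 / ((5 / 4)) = 2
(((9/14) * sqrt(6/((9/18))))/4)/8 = 9 * sqrt(3)/224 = 0.07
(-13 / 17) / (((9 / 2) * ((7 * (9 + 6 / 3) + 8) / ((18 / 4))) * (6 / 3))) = -13 / 2890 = -0.00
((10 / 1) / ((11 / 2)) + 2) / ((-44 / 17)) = -357 / 242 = -1.48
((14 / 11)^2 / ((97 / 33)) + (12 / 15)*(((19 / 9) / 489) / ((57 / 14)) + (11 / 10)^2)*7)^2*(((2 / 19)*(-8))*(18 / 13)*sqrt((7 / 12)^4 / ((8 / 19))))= -32.88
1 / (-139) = -1 / 139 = -0.01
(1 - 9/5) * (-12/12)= 4/5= 0.80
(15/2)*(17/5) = 51/2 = 25.50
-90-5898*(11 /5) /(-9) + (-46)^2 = 52016 /15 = 3467.73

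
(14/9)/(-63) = -2/81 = -0.02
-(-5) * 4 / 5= 4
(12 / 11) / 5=12 / 55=0.22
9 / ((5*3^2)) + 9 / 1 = 46 / 5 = 9.20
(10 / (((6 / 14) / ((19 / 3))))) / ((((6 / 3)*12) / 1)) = 665 / 108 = 6.16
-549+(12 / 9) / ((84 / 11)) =-34576 / 63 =-548.83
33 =33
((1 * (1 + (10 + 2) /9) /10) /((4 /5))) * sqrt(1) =7 /24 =0.29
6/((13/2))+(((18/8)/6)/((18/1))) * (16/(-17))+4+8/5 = 21559/3315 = 6.50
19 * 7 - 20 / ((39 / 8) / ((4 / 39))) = 201653 / 1521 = 132.58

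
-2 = -2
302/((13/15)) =4530/13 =348.46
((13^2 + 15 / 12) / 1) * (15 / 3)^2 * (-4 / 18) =-5675 / 6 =-945.83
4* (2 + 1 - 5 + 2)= 0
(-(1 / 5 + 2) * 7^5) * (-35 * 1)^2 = -45294865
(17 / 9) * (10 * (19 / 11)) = 3230 / 99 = 32.63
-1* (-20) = 20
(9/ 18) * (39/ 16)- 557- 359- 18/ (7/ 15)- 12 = -216239/ 224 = -965.35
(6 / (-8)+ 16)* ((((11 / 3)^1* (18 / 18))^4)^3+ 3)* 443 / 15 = 21202448276880503 / 7971615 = 2659743135.72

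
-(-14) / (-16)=-7 / 8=-0.88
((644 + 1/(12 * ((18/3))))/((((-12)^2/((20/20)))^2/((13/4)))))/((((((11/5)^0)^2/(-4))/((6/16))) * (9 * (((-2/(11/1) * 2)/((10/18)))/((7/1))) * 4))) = 232076845/5159780352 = 0.04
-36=-36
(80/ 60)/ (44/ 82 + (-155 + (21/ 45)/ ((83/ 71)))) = -0.01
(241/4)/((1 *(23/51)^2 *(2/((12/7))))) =1880523/7406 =253.92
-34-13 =-47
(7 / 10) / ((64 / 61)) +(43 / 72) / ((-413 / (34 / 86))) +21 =21.67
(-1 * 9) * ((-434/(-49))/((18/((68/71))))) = -2108/497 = -4.24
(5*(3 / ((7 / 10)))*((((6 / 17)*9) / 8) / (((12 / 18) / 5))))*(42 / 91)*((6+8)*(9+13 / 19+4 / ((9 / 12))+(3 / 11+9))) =462611250 / 46189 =10015.62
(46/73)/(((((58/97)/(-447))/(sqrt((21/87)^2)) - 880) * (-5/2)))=13961598/48744494765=0.00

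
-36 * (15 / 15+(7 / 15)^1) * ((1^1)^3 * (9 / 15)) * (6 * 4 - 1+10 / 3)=-20856 / 25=-834.24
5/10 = 1/2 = 0.50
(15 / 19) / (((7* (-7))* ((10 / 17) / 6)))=-153 / 931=-0.16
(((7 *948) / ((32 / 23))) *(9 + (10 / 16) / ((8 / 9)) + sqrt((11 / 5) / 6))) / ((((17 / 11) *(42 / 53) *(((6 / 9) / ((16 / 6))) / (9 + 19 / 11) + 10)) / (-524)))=-1694794846833 / 857888-8187414719 *sqrt(330) / 1206405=-2098828.36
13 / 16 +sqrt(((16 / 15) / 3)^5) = 0.89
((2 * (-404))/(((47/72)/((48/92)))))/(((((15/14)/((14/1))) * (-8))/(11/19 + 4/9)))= 22171520/20539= 1079.48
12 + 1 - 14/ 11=129/ 11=11.73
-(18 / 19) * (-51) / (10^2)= 459 / 950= 0.48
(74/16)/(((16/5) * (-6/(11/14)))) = -2035/10752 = -0.19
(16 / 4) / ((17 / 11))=44 / 17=2.59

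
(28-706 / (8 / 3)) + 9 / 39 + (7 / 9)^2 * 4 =-986027 / 4212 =-234.10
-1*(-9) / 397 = 9 / 397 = 0.02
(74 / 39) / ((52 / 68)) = 1258 / 507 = 2.48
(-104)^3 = -1124864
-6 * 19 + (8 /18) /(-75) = -76954 /675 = -114.01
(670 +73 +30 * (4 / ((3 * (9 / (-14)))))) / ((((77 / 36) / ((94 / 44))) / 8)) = 418864 / 77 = 5439.79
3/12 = 1/4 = 0.25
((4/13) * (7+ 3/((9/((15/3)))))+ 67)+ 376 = 1337/3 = 445.67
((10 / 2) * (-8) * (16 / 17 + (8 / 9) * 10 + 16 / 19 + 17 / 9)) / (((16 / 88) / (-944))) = 7583435200 / 2907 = 2608680.84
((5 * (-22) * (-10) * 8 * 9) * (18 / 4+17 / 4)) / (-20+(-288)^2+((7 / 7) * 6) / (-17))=8.36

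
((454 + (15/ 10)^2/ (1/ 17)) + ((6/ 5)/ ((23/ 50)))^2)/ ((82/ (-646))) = -341088323/ 86756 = -3931.58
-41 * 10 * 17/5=-1394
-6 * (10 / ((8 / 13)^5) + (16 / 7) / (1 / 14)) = -7142259 / 8192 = -871.86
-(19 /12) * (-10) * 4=190 /3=63.33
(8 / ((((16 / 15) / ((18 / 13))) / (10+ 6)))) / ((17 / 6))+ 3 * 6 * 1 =16938 / 221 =76.64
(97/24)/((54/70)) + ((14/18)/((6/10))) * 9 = 16.91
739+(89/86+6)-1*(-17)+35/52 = 763.71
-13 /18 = -0.72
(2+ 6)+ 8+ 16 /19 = 320 /19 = 16.84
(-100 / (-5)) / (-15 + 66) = 20 / 51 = 0.39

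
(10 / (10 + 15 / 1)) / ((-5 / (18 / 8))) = -9 / 50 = -0.18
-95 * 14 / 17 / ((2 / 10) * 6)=-3325 / 51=-65.20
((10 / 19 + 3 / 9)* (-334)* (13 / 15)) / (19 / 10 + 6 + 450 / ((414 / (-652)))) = 9786868 / 27562293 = 0.36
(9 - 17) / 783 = -8 / 783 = -0.01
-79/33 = -2.39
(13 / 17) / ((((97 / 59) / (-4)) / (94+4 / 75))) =-21641672 / 123675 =-174.99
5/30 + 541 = 3247/6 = 541.17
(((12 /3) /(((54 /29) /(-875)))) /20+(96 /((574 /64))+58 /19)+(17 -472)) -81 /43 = -6800798869 /12661866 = -537.11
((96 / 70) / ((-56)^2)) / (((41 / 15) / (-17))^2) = 39015 / 2306332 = 0.02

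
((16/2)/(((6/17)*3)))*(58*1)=3944/9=438.22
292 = 292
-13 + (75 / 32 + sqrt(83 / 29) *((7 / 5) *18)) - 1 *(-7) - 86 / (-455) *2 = -47731 / 14560 + 126 *sqrt(2407) / 145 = 39.35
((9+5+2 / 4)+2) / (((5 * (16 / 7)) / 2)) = 231 / 80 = 2.89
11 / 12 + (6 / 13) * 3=359 / 156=2.30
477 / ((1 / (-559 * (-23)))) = 6132789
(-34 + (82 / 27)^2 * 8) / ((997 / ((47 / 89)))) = 1363282 / 64686357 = 0.02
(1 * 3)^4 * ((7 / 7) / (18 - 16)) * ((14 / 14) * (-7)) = -567 / 2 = -283.50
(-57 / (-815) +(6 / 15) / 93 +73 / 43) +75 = 250213871 / 3259185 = 76.77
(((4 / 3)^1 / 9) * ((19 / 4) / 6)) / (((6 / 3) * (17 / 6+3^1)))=19 / 1890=0.01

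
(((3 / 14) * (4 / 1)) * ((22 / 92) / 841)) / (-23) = -33 / 3114223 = -0.00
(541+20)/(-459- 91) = -51/50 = -1.02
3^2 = 9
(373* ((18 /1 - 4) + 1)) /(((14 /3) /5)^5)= 4248703125 /537824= 7899.80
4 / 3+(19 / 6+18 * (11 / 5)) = 441 / 10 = 44.10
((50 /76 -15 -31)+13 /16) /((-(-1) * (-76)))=13537 /23104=0.59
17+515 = 532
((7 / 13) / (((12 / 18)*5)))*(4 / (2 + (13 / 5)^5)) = 26250 / 4908059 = 0.01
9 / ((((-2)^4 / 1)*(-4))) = -9 / 64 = -0.14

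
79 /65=1.22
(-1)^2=1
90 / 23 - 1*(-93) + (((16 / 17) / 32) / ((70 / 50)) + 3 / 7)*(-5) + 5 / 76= 19705171 / 208012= 94.73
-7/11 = -0.64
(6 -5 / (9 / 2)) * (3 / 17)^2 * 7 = 308 / 289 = 1.07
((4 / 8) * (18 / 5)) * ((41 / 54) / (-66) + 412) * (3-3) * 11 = 0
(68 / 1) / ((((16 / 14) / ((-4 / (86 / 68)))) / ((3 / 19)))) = -24276 / 817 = -29.71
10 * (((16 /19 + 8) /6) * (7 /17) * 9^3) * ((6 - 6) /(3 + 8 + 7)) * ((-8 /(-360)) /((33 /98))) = 0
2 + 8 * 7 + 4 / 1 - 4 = 58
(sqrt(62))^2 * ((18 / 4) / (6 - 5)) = 279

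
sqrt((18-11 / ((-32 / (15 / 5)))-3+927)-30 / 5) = sqrt(59970) / 8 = 30.61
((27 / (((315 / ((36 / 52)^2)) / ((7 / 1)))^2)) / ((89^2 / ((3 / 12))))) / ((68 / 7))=15309 / 1538375430800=0.00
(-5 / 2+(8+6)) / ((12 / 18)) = 17.25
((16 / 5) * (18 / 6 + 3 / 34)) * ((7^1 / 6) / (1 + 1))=98 / 17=5.76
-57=-57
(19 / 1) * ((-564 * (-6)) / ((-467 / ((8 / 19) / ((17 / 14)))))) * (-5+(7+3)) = -1895040 / 7939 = -238.70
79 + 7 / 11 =876 / 11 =79.64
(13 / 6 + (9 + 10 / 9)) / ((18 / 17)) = 3757 / 324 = 11.60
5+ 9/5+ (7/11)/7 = 379/55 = 6.89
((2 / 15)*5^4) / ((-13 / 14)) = -3500 / 39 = -89.74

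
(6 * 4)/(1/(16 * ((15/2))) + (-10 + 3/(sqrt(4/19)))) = -3453120/822001-518400 * sqrt(19)/822001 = -6.95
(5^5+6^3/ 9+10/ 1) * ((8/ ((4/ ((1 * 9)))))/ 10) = 28431/ 5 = 5686.20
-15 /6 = -5 /2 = -2.50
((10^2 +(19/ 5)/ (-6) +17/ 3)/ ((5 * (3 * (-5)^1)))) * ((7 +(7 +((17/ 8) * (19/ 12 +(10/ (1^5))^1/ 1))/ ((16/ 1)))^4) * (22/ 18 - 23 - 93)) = 96425855157078831866071/ 112717121716224000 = 855467.68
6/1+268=274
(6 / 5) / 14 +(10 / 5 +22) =843 / 35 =24.09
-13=-13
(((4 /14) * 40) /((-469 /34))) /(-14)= 1360 /22981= 0.06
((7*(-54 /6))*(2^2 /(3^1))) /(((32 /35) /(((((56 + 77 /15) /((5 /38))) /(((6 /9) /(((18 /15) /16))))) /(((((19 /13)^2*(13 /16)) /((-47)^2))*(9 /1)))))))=-1290340961 /1900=-679126.82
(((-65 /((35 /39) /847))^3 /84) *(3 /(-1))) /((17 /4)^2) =923506550515692 /2023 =456503485178.30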